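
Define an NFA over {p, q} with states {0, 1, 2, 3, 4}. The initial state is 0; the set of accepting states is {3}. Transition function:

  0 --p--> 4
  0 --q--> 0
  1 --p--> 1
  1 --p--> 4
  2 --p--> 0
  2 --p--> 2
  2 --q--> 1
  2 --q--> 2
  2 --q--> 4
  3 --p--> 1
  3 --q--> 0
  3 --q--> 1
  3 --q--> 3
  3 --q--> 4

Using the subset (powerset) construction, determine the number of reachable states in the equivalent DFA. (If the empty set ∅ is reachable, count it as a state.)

Start state of the DFA: {0}.
{0} --p--> {4}  [new]
{0} --q--> {0}  [seen]
{4} --p--> ∅  [new]
{4} --q--> ∅  [seen]
∅ --p--> ∅  [seen]
∅ --q--> ∅  [seen]
Reachable DFA states: {0}, {4}, ∅.

3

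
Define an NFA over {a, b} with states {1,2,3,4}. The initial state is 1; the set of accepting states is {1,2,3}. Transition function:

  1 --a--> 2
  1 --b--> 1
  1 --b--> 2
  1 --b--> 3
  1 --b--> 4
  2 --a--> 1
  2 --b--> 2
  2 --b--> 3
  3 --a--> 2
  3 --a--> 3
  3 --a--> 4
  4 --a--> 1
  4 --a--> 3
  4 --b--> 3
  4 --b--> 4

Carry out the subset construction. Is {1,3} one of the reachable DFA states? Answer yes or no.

Start state of the DFA: {1}.
{1} --a--> {2}  [new]
{1} --b--> {1,2,3,4}  [new]
{2} --a--> {1}  [seen]
{2} --b--> {2,3}  [new]
{1,2,3,4} --a--> {1,2,3,4}  [seen]
{1,2,3,4} --b--> {1,2,3,4}  [seen]
{2,3} --a--> {1,2,3,4}  [seen]
{2,3} --b--> {2,3}  [seen]
Reachable DFA states: {1}, {2}, {1,2,3,4}, {2,3}.
{1,3} is not among them.

no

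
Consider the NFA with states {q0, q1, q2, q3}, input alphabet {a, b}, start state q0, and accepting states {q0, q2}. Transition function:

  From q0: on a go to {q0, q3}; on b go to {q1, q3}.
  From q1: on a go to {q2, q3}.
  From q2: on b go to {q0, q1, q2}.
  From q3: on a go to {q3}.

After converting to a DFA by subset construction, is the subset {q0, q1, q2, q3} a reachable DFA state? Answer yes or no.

yes

Start state of the DFA: {q0}.
{q0} --a--> {q0, q3}  [new]
{q0} --b--> {q1, q3}  [new]
{q0, q3} --a--> {q0, q3}  [seen]
{q0, q3} --b--> {q1, q3}  [seen]
{q1, q3} --a--> {q2, q3}  [new]
{q1, q3} --b--> ∅  [new]
{q2, q3} --a--> {q3}  [new]
{q2, q3} --b--> {q0, q1, q2}  [new]
∅ --a--> ∅  [seen]
∅ --b--> ∅  [seen]
{q3} --a--> {q3}  [seen]
{q3} --b--> ∅  [seen]
{q0, q1, q2} --a--> {q0, q2, q3}  [new]
{q0, q1, q2} --b--> {q0, q1, q2, q3}  [new]
{q0, q2, q3} --a--> {q0, q3}  [seen]
{q0, q2, q3} --b--> {q0, q1, q2, q3}  [seen]
{q0, q1, q2, q3} --a--> {q0, q2, q3}  [seen]
{q0, q1, q2, q3} --b--> {q0, q1, q2, q3}  [seen]
Reachable DFA states: {q0}, {q0, q3}, {q1, q3}, {q2, q3}, ∅, {q3}, {q0, q1, q2}, {q0, q2, q3}, {q0, q1, q2, q3}.
{q0, q1, q2, q3} is among them.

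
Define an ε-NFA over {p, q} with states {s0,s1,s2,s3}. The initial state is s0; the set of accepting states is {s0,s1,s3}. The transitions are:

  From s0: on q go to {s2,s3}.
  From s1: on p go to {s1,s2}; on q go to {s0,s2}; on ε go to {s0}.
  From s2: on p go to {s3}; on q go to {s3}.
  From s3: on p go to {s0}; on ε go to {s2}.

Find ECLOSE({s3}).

Begin with {s3}.
s3 →ε {s2}; add s2.
ε-closure = {s2,s3}.

{s2,s3}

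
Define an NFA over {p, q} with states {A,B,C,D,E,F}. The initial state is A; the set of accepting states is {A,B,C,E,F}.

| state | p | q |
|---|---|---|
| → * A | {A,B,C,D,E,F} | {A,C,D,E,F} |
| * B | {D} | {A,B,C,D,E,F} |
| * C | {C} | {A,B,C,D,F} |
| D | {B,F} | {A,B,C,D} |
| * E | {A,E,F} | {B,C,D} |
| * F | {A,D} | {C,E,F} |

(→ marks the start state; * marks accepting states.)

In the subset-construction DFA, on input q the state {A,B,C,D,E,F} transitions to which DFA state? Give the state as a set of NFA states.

δ(A,q) = {A,C,D,E,F}; δ(B,q) = {A,B,C,D,E,F}; δ(C,q) = {A,B,C,D,F}; δ(D,q) = {A,B,C,D}; δ(E,q) = {B,C,D}; δ(F,q) = {C,E,F}.
Union: {A,B,C,D,E,F}.

{A,B,C,D,E,F}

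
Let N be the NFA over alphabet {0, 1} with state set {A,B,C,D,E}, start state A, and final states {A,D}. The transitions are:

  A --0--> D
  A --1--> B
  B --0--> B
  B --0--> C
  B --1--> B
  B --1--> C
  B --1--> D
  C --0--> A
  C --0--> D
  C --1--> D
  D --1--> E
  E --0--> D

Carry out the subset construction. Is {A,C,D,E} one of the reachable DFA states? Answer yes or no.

Start state of the DFA: {A}.
{A} --0--> {D}  [new]
{A} --1--> {B}  [new]
{D} --0--> ∅  [new]
{D} --1--> {E}  [new]
{B} --0--> {B,C}  [new]
{B} --1--> {B,C,D}  [new]
∅ --0--> ∅  [seen]
∅ --1--> ∅  [seen]
{E} --0--> {D}  [seen]
{E} --1--> ∅  [seen]
{B,C} --0--> {A,B,C,D}  [new]
{B,C} --1--> {B,C,D}  [seen]
{B,C,D} --0--> {A,B,C,D}  [seen]
{B,C,D} --1--> {B,C,D,E}  [new]
{A,B,C,D} --0--> {A,B,C,D}  [seen]
{A,B,C,D} --1--> {B,C,D,E}  [seen]
{B,C,D,E} --0--> {A,B,C,D}  [seen]
{B,C,D,E} --1--> {B,C,D,E}  [seen]
Reachable DFA states: {A}, {D}, {B}, ∅, {E}, {B,C}, {B,C,D}, {A,B,C,D}, {B,C,D,E}.
{A,C,D,E} is not among them.

no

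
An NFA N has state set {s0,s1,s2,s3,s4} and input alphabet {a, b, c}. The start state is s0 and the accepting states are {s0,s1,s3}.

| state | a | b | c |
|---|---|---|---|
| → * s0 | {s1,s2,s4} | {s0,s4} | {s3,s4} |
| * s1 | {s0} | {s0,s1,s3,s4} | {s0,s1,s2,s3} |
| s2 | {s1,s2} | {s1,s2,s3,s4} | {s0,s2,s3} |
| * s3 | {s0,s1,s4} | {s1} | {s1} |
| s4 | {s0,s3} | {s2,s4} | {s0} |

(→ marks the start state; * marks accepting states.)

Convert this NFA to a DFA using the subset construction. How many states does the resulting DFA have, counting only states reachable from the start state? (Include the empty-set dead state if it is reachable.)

12

Start state of the DFA: {s0}.
{s0} --a--> {s1,s2,s4}  [new]
{s0} --b--> {s0,s4}  [new]
{s0} --c--> {s3,s4}  [new]
{s1,s2,s4} --a--> {s0,s1,s2,s3}  [new]
{s1,s2,s4} --b--> {s0,s1,s2,s3,s4}  [new]
{s1,s2,s4} --c--> {s0,s1,s2,s3}  [seen]
{s0,s4} --a--> {s0,s1,s2,s3,s4}  [seen]
{s0,s4} --b--> {s0,s2,s4}  [new]
{s0,s4} --c--> {s0,s3,s4}  [new]
{s3,s4} --a--> {s0,s1,s3,s4}  [new]
{s3,s4} --b--> {s1,s2,s4}  [seen]
{s3,s4} --c--> {s0,s1}  [new]
{s0,s1,s2,s3} --a--> {s0,s1,s2,s4}  [new]
{s0,s1,s2,s3} --b--> {s0,s1,s2,s3,s4}  [seen]
{s0,s1,s2,s3} --c--> {s0,s1,s2,s3,s4}  [seen]
{s0,s1,s2,s3,s4} --a--> {s0,s1,s2,s3,s4}  [seen]
{s0,s1,s2,s3,s4} --b--> {s0,s1,s2,s3,s4}  [seen]
{s0,s1,s2,s3,s4} --c--> {s0,s1,s2,s3,s4}  [seen]
{s0,s2,s4} --a--> {s0,s1,s2,s3,s4}  [seen]
{s0,s2,s4} --b--> {s0,s1,s2,s3,s4}  [seen]
{s0,s2,s4} --c--> {s0,s2,s3,s4}  [new]
{s0,s3,s4} --a--> {s0,s1,s2,s3,s4}  [seen]
{s0,s3,s4} --b--> {s0,s1,s2,s4}  [seen]
{s0,s3,s4} --c--> {s0,s1,s3,s4}  [seen]
{s0,s1,s3,s4} --a--> {s0,s1,s2,s3,s4}  [seen]
{s0,s1,s3,s4} --b--> {s0,s1,s2,s3,s4}  [seen]
{s0,s1,s3,s4} --c--> {s0,s1,s2,s3,s4}  [seen]
{s0,s1} --a--> {s0,s1,s2,s4}  [seen]
{s0,s1} --b--> {s0,s1,s3,s4}  [seen]
{s0,s1} --c--> {s0,s1,s2,s3,s4}  [seen]
{s0,s1,s2,s4} --a--> {s0,s1,s2,s3,s4}  [seen]
{s0,s1,s2,s4} --b--> {s0,s1,s2,s3,s4}  [seen]
{s0,s1,s2,s4} --c--> {s0,s1,s2,s3,s4}  [seen]
{s0,s2,s3,s4} --a--> {s0,s1,s2,s3,s4}  [seen]
{s0,s2,s3,s4} --b--> {s0,s1,s2,s3,s4}  [seen]
{s0,s2,s3,s4} --c--> {s0,s1,s2,s3,s4}  [seen]
Reachable DFA states: {s0}, {s1,s2,s4}, {s0,s4}, {s3,s4}, {s0,s1,s2,s3}, {s0,s1,s2,s3,s4}, {s0,s2,s4}, {s0,s3,s4}, {s0,s1,s3,s4}, {s0,s1}, {s0,s1,s2,s4}, {s0,s2,s3,s4}.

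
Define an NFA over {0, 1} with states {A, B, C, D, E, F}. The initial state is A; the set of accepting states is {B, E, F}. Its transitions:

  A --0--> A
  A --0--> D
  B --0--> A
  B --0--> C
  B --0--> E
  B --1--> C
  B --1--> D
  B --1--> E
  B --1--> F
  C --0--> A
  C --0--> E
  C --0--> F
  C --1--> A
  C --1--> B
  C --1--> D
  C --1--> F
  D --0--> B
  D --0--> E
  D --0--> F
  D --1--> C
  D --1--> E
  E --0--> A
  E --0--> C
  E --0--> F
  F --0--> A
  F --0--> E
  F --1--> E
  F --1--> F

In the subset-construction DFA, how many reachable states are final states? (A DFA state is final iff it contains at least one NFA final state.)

Start state of the DFA: {A}.
{A} --0--> {A, D}  [new]
{A} --1--> ∅  [new]
{A, D} --0--> {A, B, D, E, F}  [new]
{A, D} --1--> {C, E}  [new]
∅ --0--> ∅  [seen]
∅ --1--> ∅  [seen]
{A, B, D, E, F} --0--> {A, B, C, D, E, F}  [new]
{A, B, D, E, F} --1--> {C, D, E, F}  [new]
{C, E} --0--> {A, C, E, F}  [new]
{C, E} --1--> {A, B, D, F}  [new]
{A, B, C, D, E, F} --0--> {A, B, C, D, E, F}  [seen]
{A, B, C, D, E, F} --1--> {A, B, C, D, E, F}  [seen]
{C, D, E, F} --0--> {A, B, C, E, F}  [new]
{C, D, E, F} --1--> {A, B, C, D, E, F}  [seen]
{A, C, E, F} --0--> {A, C, D, E, F}  [new]
{A, C, E, F} --1--> {A, B, D, E, F}  [seen]
{A, B, D, F} --0--> {A, B, C, D, E, F}  [seen]
{A, B, D, F} --1--> {C, D, E, F}  [seen]
{A, B, C, E, F} --0--> {A, C, D, E, F}  [seen]
{A, B, C, E, F} --1--> {A, B, C, D, E, F}  [seen]
{A, C, D, E, F} --0--> {A, B, C, D, E, F}  [seen]
{A, C, D, E, F} --1--> {A, B, C, D, E, F}  [seen]
Reachable DFA states: {A}, {A, D}, ∅, {A, B, D, E, F}, {C, E}, {A, B, C, D, E, F}, {C, D, E, F}, {A, C, E, F}, {A, B, D, F}, {A, B, C, E, F}, {A, C, D, E, F}.
Accepting DFA states (contain an NFA accepting state): {A, B, D, E, F}, {C, E}, {A, B, C, D, E, F}, {C, D, E, F}, {A, C, E, F}, {A, B, D, F}, {A, B, C, E, F}, {A, C, D, E, F}.

8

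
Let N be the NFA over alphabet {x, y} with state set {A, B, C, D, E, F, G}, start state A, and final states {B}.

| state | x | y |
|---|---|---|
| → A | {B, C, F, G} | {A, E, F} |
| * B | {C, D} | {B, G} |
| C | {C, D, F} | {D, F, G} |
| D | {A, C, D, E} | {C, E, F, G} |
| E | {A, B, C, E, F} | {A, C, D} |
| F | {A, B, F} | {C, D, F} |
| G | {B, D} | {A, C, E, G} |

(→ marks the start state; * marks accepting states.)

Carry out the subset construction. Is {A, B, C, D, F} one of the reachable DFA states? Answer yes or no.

yes

Start state of the DFA: {A}.
{A} --x--> {B, C, F, G}  [new]
{A} --y--> {A, E, F}  [new]
{B, C, F, G} --x--> {A, B, C, D, F}  [new]
{B, C, F, G} --y--> {A, B, C, D, E, F, G}  [new]
{A, E, F} --x--> {A, B, C, E, F, G}  [new]
{A, E, F} --y--> {A, C, D, E, F}  [new]
{A, B, C, D, F} --x--> {A, B, C, D, E, F, G}  [seen]
{A, B, C, D, F} --y--> {A, B, C, D, E, F, G}  [seen]
{A, B, C, D, E, F, G} --x--> {A, B, C, D, E, F, G}  [seen]
{A, B, C, D, E, F, G} --y--> {A, B, C, D, E, F, G}  [seen]
{A, B, C, E, F, G} --x--> {A, B, C, D, E, F, G}  [seen]
{A, B, C, E, F, G} --y--> {A, B, C, D, E, F, G}  [seen]
{A, C, D, E, F} --x--> {A, B, C, D, E, F, G}  [seen]
{A, C, D, E, F} --y--> {A, C, D, E, F, G}  [new]
{A, C, D, E, F, G} --x--> {A, B, C, D, E, F, G}  [seen]
{A, C, D, E, F, G} --y--> {A, C, D, E, F, G}  [seen]
Reachable DFA states: {A}, {B, C, F, G}, {A, E, F}, {A, B, C, D, F}, {A, B, C, D, E, F, G}, {A, B, C, E, F, G}, {A, C, D, E, F}, {A, C, D, E, F, G}.
{A, B, C, D, F} is among them.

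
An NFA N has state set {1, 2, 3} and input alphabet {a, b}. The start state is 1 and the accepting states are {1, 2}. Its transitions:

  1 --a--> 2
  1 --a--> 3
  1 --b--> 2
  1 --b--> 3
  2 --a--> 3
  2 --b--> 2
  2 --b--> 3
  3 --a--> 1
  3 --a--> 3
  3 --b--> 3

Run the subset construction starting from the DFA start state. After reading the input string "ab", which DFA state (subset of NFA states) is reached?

Start: {1}.
δ(1,a) = {2, 3}.
Union: {2, 3}.
After a: {2, 3}.
δ(2,b) = {2, 3}; δ(3,b) = {3}.
Union: {2, 3}.
After b: {2, 3}.

{2, 3}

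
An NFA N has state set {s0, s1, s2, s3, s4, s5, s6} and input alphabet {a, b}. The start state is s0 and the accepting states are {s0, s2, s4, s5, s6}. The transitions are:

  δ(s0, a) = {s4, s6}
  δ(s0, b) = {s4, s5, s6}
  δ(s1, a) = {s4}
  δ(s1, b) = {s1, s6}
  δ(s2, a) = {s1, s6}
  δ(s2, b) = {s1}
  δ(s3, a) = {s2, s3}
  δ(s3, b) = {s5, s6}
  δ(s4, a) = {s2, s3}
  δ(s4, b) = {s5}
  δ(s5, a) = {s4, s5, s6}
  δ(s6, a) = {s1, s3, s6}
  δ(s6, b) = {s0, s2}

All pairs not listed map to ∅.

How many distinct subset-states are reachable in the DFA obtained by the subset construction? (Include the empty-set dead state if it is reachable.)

11

Start state of the DFA: {s0}.
{s0} --a--> {s4, s6}  [new]
{s0} --b--> {s4, s5, s6}  [new]
{s4, s6} --a--> {s1, s2, s3, s6}  [new]
{s4, s6} --b--> {s0, s2, s5}  [new]
{s4, s5, s6} --a--> {s1, s2, s3, s4, s5, s6}  [new]
{s4, s5, s6} --b--> {s0, s2, s5}  [seen]
{s1, s2, s3, s6} --a--> {s1, s2, s3, s4, s6}  [new]
{s1, s2, s3, s6} --b--> {s0, s1, s2, s5, s6}  [new]
{s0, s2, s5} --a--> {s1, s4, s5, s6}  [new]
{s0, s2, s5} --b--> {s1, s4, s5, s6}  [seen]
{s1, s2, s3, s4, s5, s6} --a--> {s1, s2, s3, s4, s5, s6}  [seen]
{s1, s2, s3, s4, s5, s6} --b--> {s0, s1, s2, s5, s6}  [seen]
{s1, s2, s3, s4, s6} --a--> {s1, s2, s3, s4, s6}  [seen]
{s1, s2, s3, s4, s6} --b--> {s0, s1, s2, s5, s6}  [seen]
{s0, s1, s2, s5, s6} --a--> {s1, s3, s4, s5, s6}  [new]
{s0, s1, s2, s5, s6} --b--> {s0, s1, s2, s4, s5, s6}  [new]
{s1, s4, s5, s6} --a--> {s1, s2, s3, s4, s5, s6}  [seen]
{s1, s4, s5, s6} --b--> {s0, s1, s2, s5, s6}  [seen]
{s1, s3, s4, s5, s6} --a--> {s1, s2, s3, s4, s5, s6}  [seen]
{s1, s3, s4, s5, s6} --b--> {s0, s1, s2, s5, s6}  [seen]
{s0, s1, s2, s4, s5, s6} --a--> {s1, s2, s3, s4, s5, s6}  [seen]
{s0, s1, s2, s4, s5, s6} --b--> {s0, s1, s2, s4, s5, s6}  [seen]
Reachable DFA states: {s0}, {s4, s6}, {s4, s5, s6}, {s1, s2, s3, s6}, {s0, s2, s5}, {s1, s2, s3, s4, s5, s6}, {s1, s2, s3, s4, s6}, {s0, s1, s2, s5, s6}, {s1, s4, s5, s6}, {s1, s3, s4, s5, s6}, {s0, s1, s2, s4, s5, s6}.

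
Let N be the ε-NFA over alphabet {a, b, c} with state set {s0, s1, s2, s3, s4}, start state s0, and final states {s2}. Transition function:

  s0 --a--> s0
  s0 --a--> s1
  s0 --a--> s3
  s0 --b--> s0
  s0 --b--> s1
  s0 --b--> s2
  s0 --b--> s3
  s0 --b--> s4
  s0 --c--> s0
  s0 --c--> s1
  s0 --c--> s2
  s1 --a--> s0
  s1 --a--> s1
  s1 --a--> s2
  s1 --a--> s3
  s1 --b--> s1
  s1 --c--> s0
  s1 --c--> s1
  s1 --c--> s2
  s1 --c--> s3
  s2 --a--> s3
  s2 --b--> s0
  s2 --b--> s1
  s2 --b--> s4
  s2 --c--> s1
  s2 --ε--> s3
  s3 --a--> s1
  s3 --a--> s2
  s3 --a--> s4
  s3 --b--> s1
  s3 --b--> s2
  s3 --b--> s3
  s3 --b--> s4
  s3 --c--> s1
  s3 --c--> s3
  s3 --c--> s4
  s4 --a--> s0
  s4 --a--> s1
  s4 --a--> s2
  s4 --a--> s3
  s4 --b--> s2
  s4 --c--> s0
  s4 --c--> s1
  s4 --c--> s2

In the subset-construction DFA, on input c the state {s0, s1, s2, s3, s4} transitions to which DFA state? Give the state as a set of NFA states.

{s0, s1, s2, s3, s4}

δ(s0,c) = {s0, s1, s2}; δ(s1,c) = {s0, s1, s2, s3}; δ(s2,c) = {s1}; δ(s3,c) = {s1, s3, s4}; δ(s4,c) = {s0, s1, s2}.
Union: {s0, s1, s2, s3, s4}.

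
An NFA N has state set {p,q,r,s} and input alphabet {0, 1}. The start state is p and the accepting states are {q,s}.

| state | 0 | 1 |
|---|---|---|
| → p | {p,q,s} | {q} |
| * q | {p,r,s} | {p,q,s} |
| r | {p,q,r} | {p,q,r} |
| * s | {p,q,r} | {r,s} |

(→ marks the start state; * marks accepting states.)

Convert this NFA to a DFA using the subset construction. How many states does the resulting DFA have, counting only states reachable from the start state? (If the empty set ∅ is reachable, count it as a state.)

Start state of the DFA: {p}.
{p} --0--> {p,q,s}  [new]
{p} --1--> {q}  [new]
{p,q,s} --0--> {p,q,r,s}  [new]
{p,q,s} --1--> {p,q,r,s}  [seen]
{q} --0--> {p,r,s}  [new]
{q} --1--> {p,q,s}  [seen]
{p,q,r,s} --0--> {p,q,r,s}  [seen]
{p,q,r,s} --1--> {p,q,r,s}  [seen]
{p,r,s} --0--> {p,q,r,s}  [seen]
{p,r,s} --1--> {p,q,r,s}  [seen]
Reachable DFA states: {p}, {p,q,s}, {q}, {p,q,r,s}, {p,r,s}.

5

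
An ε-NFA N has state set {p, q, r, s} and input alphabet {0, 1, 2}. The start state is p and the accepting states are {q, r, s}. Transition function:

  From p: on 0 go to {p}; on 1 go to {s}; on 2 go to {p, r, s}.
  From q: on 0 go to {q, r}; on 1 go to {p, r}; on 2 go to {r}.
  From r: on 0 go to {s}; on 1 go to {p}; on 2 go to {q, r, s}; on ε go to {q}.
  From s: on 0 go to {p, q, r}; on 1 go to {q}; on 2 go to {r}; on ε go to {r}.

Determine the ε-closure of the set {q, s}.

Begin with {q, s}.
s →ε {r}; add r.
ε-closure = {q, r, s}.

{q, r, s}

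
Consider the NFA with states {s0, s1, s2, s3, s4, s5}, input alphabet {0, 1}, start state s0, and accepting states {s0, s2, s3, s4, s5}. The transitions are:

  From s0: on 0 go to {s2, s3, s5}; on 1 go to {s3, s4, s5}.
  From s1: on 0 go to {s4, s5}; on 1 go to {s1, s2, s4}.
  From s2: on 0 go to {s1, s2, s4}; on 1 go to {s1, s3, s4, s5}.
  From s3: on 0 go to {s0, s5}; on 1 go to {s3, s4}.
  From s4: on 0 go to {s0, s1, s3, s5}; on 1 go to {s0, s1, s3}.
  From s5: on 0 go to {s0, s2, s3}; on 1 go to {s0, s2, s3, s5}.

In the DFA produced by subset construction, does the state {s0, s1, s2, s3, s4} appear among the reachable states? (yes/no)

no

Start state of the DFA: {s0}.
{s0} --0--> {s2, s3, s5}  [new]
{s0} --1--> {s3, s4, s5}  [new]
{s2, s3, s5} --0--> {s0, s1, s2, s3, s4, s5}  [new]
{s2, s3, s5} --1--> {s0, s1, s2, s3, s4, s5}  [seen]
{s3, s4, s5} --0--> {s0, s1, s2, s3, s5}  [new]
{s3, s4, s5} --1--> {s0, s1, s2, s3, s4, s5}  [seen]
{s0, s1, s2, s3, s4, s5} --0--> {s0, s1, s2, s3, s4, s5}  [seen]
{s0, s1, s2, s3, s4, s5} --1--> {s0, s1, s2, s3, s4, s5}  [seen]
{s0, s1, s2, s3, s5} --0--> {s0, s1, s2, s3, s4, s5}  [seen]
{s0, s1, s2, s3, s5} --1--> {s0, s1, s2, s3, s4, s5}  [seen]
Reachable DFA states: {s0}, {s2, s3, s5}, {s3, s4, s5}, {s0, s1, s2, s3, s4, s5}, {s0, s1, s2, s3, s5}.
{s0, s1, s2, s3, s4} is not among them.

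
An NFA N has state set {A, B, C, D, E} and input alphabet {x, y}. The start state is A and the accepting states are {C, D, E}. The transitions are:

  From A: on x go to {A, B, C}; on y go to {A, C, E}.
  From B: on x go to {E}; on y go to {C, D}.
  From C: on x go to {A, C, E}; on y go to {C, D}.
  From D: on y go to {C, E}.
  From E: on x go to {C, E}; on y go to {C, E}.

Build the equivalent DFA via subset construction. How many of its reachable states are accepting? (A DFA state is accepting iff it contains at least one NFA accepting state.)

Start state of the DFA: {A}.
{A} --x--> {A, B, C}  [new]
{A} --y--> {A, C, E}  [new]
{A, B, C} --x--> {A, B, C, E}  [new]
{A, B, C} --y--> {A, C, D, E}  [new]
{A, C, E} --x--> {A, B, C, E}  [seen]
{A, C, E} --y--> {A, C, D, E}  [seen]
{A, B, C, E} --x--> {A, B, C, E}  [seen]
{A, B, C, E} --y--> {A, C, D, E}  [seen]
{A, C, D, E} --x--> {A, B, C, E}  [seen]
{A, C, D, E} --y--> {A, C, D, E}  [seen]
Reachable DFA states: {A}, {A, B, C}, {A, C, E}, {A, B, C, E}, {A, C, D, E}.
Accepting DFA states (contain an NFA accepting state): {A, B, C}, {A, C, E}, {A, B, C, E}, {A, C, D, E}.

4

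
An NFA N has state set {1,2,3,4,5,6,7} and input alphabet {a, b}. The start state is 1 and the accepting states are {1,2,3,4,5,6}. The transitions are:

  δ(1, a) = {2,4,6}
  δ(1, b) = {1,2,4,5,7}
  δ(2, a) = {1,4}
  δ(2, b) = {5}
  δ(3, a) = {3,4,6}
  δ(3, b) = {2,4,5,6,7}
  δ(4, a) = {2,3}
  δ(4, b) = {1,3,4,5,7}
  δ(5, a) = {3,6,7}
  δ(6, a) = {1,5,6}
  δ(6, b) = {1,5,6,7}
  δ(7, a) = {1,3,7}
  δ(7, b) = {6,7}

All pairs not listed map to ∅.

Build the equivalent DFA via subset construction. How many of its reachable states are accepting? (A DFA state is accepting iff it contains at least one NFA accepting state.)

Start state of the DFA: {1}.
{1} --a--> {2,4,6}  [new]
{1} --b--> {1,2,4,5,7}  [new]
{2,4,6} --a--> {1,2,3,4,5,6}  [new]
{2,4,6} --b--> {1,3,4,5,6,7}  [new]
{1,2,4,5,7} --a--> {1,2,3,4,6,7}  [new]
{1,2,4,5,7} --b--> {1,2,3,4,5,6,7}  [new]
{1,2,3,4,5,6} --a--> {1,2,3,4,5,6,7}  [seen]
{1,2,3,4,5,6} --b--> {1,2,3,4,5,6,7}  [seen]
{1,3,4,5,6,7} --a--> {1,2,3,4,5,6,7}  [seen]
{1,3,4,5,6,7} --b--> {1,2,3,4,5,6,7}  [seen]
{1,2,3,4,6,7} --a--> {1,2,3,4,5,6,7}  [seen]
{1,2,3,4,6,7} --b--> {1,2,3,4,5,6,7}  [seen]
{1,2,3,4,5,6,7} --a--> {1,2,3,4,5,6,7}  [seen]
{1,2,3,4,5,6,7} --b--> {1,2,3,4,5,6,7}  [seen]
Reachable DFA states: {1}, {2,4,6}, {1,2,4,5,7}, {1,2,3,4,5,6}, {1,3,4,5,6,7}, {1,2,3,4,6,7}, {1,2,3,4,5,6,7}.
Accepting DFA states (contain an NFA accepting state): {1}, {2,4,6}, {1,2,4,5,7}, {1,2,3,4,5,6}, {1,3,4,5,6,7}, {1,2,3,4,6,7}, {1,2,3,4,5,6,7}.

7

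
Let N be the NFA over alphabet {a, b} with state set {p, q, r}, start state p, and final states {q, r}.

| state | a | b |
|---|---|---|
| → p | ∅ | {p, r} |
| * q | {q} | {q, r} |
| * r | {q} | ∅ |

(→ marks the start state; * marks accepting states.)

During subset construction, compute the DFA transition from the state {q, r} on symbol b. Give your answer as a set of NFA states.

{q, r}

δ(q,b) = {q, r}; δ(r,b) = ∅.
Union: {q, r}.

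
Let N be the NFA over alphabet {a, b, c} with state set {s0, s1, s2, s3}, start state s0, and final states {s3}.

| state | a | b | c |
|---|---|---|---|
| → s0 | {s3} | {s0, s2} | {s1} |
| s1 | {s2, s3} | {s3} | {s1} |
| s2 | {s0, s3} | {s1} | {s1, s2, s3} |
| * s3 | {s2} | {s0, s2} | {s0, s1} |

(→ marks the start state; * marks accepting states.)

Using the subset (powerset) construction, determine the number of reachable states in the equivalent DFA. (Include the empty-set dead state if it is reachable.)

12

Start state of the DFA: {s0}.
{s0} --a--> {s3}  [new]
{s0} --b--> {s0, s2}  [new]
{s0} --c--> {s1}  [new]
{s3} --a--> {s2}  [new]
{s3} --b--> {s0, s2}  [seen]
{s3} --c--> {s0, s1}  [new]
{s0, s2} --a--> {s0, s3}  [new]
{s0, s2} --b--> {s0, s1, s2}  [new]
{s0, s2} --c--> {s1, s2, s3}  [new]
{s1} --a--> {s2, s3}  [new]
{s1} --b--> {s3}  [seen]
{s1} --c--> {s1}  [seen]
{s2} --a--> {s0, s3}  [seen]
{s2} --b--> {s1}  [seen]
{s2} --c--> {s1, s2, s3}  [seen]
{s0, s1} --a--> {s2, s3}  [seen]
{s0, s1} --b--> {s0, s2, s3}  [new]
{s0, s1} --c--> {s1}  [seen]
{s0, s3} --a--> {s2, s3}  [seen]
{s0, s3} --b--> {s0, s2}  [seen]
{s0, s3} --c--> {s0, s1}  [seen]
{s0, s1, s2} --a--> {s0, s2, s3}  [seen]
{s0, s1, s2} --b--> {s0, s1, s2, s3}  [new]
{s0, s1, s2} --c--> {s1, s2, s3}  [seen]
{s1, s2, s3} --a--> {s0, s2, s3}  [seen]
{s1, s2, s3} --b--> {s0, s1, s2, s3}  [seen]
{s1, s2, s3} --c--> {s0, s1, s2, s3}  [seen]
{s2, s3} --a--> {s0, s2, s3}  [seen]
{s2, s3} --b--> {s0, s1, s2}  [seen]
{s2, s3} --c--> {s0, s1, s2, s3}  [seen]
{s0, s2, s3} --a--> {s0, s2, s3}  [seen]
{s0, s2, s3} --b--> {s0, s1, s2}  [seen]
{s0, s2, s3} --c--> {s0, s1, s2, s3}  [seen]
{s0, s1, s2, s3} --a--> {s0, s2, s3}  [seen]
{s0, s1, s2, s3} --b--> {s0, s1, s2, s3}  [seen]
{s0, s1, s2, s3} --c--> {s0, s1, s2, s3}  [seen]
Reachable DFA states: {s0}, {s3}, {s0, s2}, {s1}, {s2}, {s0, s1}, {s0, s3}, {s0, s1, s2}, {s1, s2, s3}, {s2, s3}, {s0, s2, s3}, {s0, s1, s2, s3}.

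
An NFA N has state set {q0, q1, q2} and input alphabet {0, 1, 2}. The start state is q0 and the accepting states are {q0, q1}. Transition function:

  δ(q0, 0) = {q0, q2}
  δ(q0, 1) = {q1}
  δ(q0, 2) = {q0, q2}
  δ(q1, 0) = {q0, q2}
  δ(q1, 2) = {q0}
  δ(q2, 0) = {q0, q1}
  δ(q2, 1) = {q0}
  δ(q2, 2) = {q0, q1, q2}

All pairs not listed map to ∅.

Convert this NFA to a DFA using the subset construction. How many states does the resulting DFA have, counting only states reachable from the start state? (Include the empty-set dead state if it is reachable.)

Start state of the DFA: {q0}.
{q0} --0--> {q0, q2}  [new]
{q0} --1--> {q1}  [new]
{q0} --2--> {q0, q2}  [seen]
{q0, q2} --0--> {q0, q1, q2}  [new]
{q0, q2} --1--> {q0, q1}  [new]
{q0, q2} --2--> {q0, q1, q2}  [seen]
{q1} --0--> {q0, q2}  [seen]
{q1} --1--> ∅  [new]
{q1} --2--> {q0}  [seen]
{q0, q1, q2} --0--> {q0, q1, q2}  [seen]
{q0, q1, q2} --1--> {q0, q1}  [seen]
{q0, q1, q2} --2--> {q0, q1, q2}  [seen]
{q0, q1} --0--> {q0, q2}  [seen]
{q0, q1} --1--> {q1}  [seen]
{q0, q1} --2--> {q0, q2}  [seen]
∅ --0--> ∅  [seen]
∅ --1--> ∅  [seen]
∅ --2--> ∅  [seen]
Reachable DFA states: {q0}, {q0, q2}, {q1}, {q0, q1, q2}, {q0, q1}, ∅.

6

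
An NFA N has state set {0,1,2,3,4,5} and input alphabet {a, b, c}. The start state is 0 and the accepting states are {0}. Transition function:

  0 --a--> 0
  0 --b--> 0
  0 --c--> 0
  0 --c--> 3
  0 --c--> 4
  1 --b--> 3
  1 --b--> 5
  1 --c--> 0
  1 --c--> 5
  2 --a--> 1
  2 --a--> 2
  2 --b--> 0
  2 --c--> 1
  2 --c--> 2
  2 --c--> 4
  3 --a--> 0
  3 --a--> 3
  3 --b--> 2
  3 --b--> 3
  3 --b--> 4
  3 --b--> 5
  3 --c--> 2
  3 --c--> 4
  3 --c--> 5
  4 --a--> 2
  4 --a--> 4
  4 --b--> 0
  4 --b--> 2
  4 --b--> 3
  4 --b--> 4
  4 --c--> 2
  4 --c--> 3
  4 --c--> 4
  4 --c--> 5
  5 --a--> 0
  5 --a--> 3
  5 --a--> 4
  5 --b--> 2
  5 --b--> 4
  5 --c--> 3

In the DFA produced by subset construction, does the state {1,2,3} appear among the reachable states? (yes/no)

no

Start state of the DFA: {0}.
{0} --a--> {0}  [seen]
{0} --b--> {0}  [seen]
{0} --c--> {0,3,4}  [new]
{0,3,4} --a--> {0,2,3,4}  [new]
{0,3,4} --b--> {0,2,3,4,5}  [new]
{0,3,4} --c--> {0,2,3,4,5}  [seen]
{0,2,3,4} --a--> {0,1,2,3,4}  [new]
{0,2,3,4} --b--> {0,2,3,4,5}  [seen]
{0,2,3,4} --c--> {0,1,2,3,4,5}  [new]
{0,2,3,4,5} --a--> {0,1,2,3,4}  [seen]
{0,2,3,4,5} --b--> {0,2,3,4,5}  [seen]
{0,2,3,4,5} --c--> {0,1,2,3,4,5}  [seen]
{0,1,2,3,4} --a--> {0,1,2,3,4}  [seen]
{0,1,2,3,4} --b--> {0,2,3,4,5}  [seen]
{0,1,2,3,4} --c--> {0,1,2,3,4,5}  [seen]
{0,1,2,3,4,5} --a--> {0,1,2,3,4}  [seen]
{0,1,2,3,4,5} --b--> {0,2,3,4,5}  [seen]
{0,1,2,3,4,5} --c--> {0,1,2,3,4,5}  [seen]
Reachable DFA states: {0}, {0,3,4}, {0,2,3,4}, {0,2,3,4,5}, {0,1,2,3,4}, {0,1,2,3,4,5}.
{1,2,3} is not among them.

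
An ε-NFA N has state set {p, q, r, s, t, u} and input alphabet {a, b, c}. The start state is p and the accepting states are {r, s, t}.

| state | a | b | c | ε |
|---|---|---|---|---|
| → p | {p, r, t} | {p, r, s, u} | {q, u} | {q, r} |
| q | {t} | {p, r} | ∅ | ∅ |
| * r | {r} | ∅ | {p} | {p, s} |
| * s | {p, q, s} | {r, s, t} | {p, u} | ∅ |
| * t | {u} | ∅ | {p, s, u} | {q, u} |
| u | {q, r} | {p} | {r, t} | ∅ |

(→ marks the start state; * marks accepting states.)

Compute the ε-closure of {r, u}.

Begin with {r, u}.
r →ε {p, s}; add p, s.
p →ε {q, r}; add q.
ε-closure = {p, q, r, s, u}.

{p, q, r, s, u}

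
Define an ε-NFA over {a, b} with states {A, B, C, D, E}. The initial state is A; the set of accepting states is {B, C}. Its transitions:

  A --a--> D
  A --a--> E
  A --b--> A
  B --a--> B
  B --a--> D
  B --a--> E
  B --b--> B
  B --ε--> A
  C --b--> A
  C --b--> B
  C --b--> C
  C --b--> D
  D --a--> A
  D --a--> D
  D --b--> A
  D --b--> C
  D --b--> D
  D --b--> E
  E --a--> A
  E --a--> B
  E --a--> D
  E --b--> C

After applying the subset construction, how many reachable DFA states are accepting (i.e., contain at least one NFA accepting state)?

4

Start state of the DFA: {A} (ε-closure of the NFA start).
{A} --a--> {D, E}  [new]
{A} --b--> {A}  [seen]
{D, E} --a--> {A, B, D}  [new]
{D, E} --b--> {A, C, D, E}  [new]
{A, B, D} --a--> {A, B, D, E}  [new]
{A, B, D} --b--> {A, B, C, D, E}  [new]
{A, C, D, E} --a--> {A, B, D, E}  [seen]
{A, C, D, E} --b--> {A, B, C, D, E}  [seen]
{A, B, D, E} --a--> {A, B, D, E}  [seen]
{A, B, D, E} --b--> {A, B, C, D, E}  [seen]
{A, B, C, D, E} --a--> {A, B, D, E}  [seen]
{A, B, C, D, E} --b--> {A, B, C, D, E}  [seen]
Reachable DFA states: {A}, {D, E}, {A, B, D}, {A, C, D, E}, {A, B, D, E}, {A, B, C, D, E}.
Accepting DFA states (contain an NFA accepting state): {A, B, D}, {A, C, D, E}, {A, B, D, E}, {A, B, C, D, E}.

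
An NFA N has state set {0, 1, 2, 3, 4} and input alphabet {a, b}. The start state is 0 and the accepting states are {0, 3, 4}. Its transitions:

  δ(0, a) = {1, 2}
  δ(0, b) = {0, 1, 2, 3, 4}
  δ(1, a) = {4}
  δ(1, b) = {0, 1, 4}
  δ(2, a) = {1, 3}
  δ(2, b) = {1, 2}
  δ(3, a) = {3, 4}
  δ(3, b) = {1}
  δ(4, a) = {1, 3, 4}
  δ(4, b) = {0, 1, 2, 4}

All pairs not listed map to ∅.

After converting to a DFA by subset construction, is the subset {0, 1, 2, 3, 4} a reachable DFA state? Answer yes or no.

yes

Start state of the DFA: {0}.
{0} --a--> {1, 2}  [new]
{0} --b--> {0, 1, 2, 3, 4}  [new]
{1, 2} --a--> {1, 3, 4}  [new]
{1, 2} --b--> {0, 1, 2, 4}  [new]
{0, 1, 2, 3, 4} --a--> {1, 2, 3, 4}  [new]
{0, 1, 2, 3, 4} --b--> {0, 1, 2, 3, 4}  [seen]
{1, 3, 4} --a--> {1, 3, 4}  [seen]
{1, 3, 4} --b--> {0, 1, 2, 4}  [seen]
{0, 1, 2, 4} --a--> {1, 2, 3, 4}  [seen]
{0, 1, 2, 4} --b--> {0, 1, 2, 3, 4}  [seen]
{1, 2, 3, 4} --a--> {1, 3, 4}  [seen]
{1, 2, 3, 4} --b--> {0, 1, 2, 4}  [seen]
Reachable DFA states: {0}, {1, 2}, {0, 1, 2, 3, 4}, {1, 3, 4}, {0, 1, 2, 4}, {1, 2, 3, 4}.
{0, 1, 2, 3, 4} is among them.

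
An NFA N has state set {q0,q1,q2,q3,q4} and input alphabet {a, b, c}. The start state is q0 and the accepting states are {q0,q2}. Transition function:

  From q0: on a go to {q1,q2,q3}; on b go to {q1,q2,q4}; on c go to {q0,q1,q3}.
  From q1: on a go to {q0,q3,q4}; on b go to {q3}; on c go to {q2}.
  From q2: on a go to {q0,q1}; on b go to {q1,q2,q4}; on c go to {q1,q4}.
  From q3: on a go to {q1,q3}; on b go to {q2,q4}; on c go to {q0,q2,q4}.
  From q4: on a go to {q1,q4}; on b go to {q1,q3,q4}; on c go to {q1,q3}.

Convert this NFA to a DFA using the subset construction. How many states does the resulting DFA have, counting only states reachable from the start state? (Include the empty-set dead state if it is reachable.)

8

Start state of the DFA: {q0}.
{q0} --a--> {q1,q2,q3}  [new]
{q0} --b--> {q1,q2,q4}  [new]
{q0} --c--> {q0,q1,q3}  [new]
{q1,q2,q3} --a--> {q0,q1,q3,q4}  [new]
{q1,q2,q3} --b--> {q1,q2,q3,q4}  [new]
{q1,q2,q3} --c--> {q0,q1,q2,q4}  [new]
{q1,q2,q4} --a--> {q0,q1,q3,q4}  [seen]
{q1,q2,q4} --b--> {q1,q2,q3,q4}  [seen]
{q1,q2,q4} --c--> {q1,q2,q3,q4}  [seen]
{q0,q1,q3} --a--> {q0,q1,q2,q3,q4}  [new]
{q0,q1,q3} --b--> {q1,q2,q3,q4}  [seen]
{q0,q1,q3} --c--> {q0,q1,q2,q3,q4}  [seen]
{q0,q1,q3,q4} --a--> {q0,q1,q2,q3,q4}  [seen]
{q0,q1,q3,q4} --b--> {q1,q2,q3,q4}  [seen]
{q0,q1,q3,q4} --c--> {q0,q1,q2,q3,q4}  [seen]
{q1,q2,q3,q4} --a--> {q0,q1,q3,q4}  [seen]
{q1,q2,q3,q4} --b--> {q1,q2,q3,q4}  [seen]
{q1,q2,q3,q4} --c--> {q0,q1,q2,q3,q4}  [seen]
{q0,q1,q2,q4} --a--> {q0,q1,q2,q3,q4}  [seen]
{q0,q1,q2,q4} --b--> {q1,q2,q3,q4}  [seen]
{q0,q1,q2,q4} --c--> {q0,q1,q2,q3,q4}  [seen]
{q0,q1,q2,q3,q4} --a--> {q0,q1,q2,q3,q4}  [seen]
{q0,q1,q2,q3,q4} --b--> {q1,q2,q3,q4}  [seen]
{q0,q1,q2,q3,q4} --c--> {q0,q1,q2,q3,q4}  [seen]
Reachable DFA states: {q0}, {q1,q2,q3}, {q1,q2,q4}, {q0,q1,q3}, {q0,q1,q3,q4}, {q1,q2,q3,q4}, {q0,q1,q2,q4}, {q0,q1,q2,q3,q4}.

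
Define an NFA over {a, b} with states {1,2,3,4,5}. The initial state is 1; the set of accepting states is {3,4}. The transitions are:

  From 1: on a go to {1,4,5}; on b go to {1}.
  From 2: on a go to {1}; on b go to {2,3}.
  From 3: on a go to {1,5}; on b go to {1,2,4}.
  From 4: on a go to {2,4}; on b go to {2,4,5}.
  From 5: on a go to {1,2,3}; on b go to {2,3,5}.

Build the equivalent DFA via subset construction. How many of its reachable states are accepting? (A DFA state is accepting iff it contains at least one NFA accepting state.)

Start state of the DFA: {1}.
{1} --a--> {1,4,5}  [new]
{1} --b--> {1}  [seen]
{1,4,5} --a--> {1,2,3,4,5}  [new]
{1,4,5} --b--> {1,2,3,4,5}  [seen]
{1,2,3,4,5} --a--> {1,2,3,4,5}  [seen]
{1,2,3,4,5} --b--> {1,2,3,4,5}  [seen]
Reachable DFA states: {1}, {1,4,5}, {1,2,3,4,5}.
Accepting DFA states (contain an NFA accepting state): {1,4,5}, {1,2,3,4,5}.

2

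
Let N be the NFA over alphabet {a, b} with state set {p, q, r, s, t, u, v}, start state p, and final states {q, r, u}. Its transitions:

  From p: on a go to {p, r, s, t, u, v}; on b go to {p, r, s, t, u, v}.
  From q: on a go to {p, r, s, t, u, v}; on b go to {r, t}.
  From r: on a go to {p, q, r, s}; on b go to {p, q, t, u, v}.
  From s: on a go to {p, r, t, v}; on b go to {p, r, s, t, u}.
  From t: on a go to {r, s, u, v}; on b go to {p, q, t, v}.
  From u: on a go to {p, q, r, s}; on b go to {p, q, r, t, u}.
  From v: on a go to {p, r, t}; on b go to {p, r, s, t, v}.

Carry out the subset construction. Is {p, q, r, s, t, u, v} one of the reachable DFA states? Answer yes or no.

Start state of the DFA: {p}.
{p} --a--> {p, r, s, t, u, v}  [new]
{p} --b--> {p, r, s, t, u, v}  [seen]
{p, r, s, t, u, v} --a--> {p, q, r, s, t, u, v}  [new]
{p, r, s, t, u, v} --b--> {p, q, r, s, t, u, v}  [seen]
{p, q, r, s, t, u, v} --a--> {p, q, r, s, t, u, v}  [seen]
{p, q, r, s, t, u, v} --b--> {p, q, r, s, t, u, v}  [seen]
Reachable DFA states: {p}, {p, r, s, t, u, v}, {p, q, r, s, t, u, v}.
{p, q, r, s, t, u, v} is among them.

yes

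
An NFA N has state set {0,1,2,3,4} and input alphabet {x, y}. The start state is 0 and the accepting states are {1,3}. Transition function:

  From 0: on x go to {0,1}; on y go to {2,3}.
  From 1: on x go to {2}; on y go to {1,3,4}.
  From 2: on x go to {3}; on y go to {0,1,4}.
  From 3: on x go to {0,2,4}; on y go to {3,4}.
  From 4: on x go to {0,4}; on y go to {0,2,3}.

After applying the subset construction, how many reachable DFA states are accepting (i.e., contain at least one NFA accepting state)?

9

Start state of the DFA: {0}.
{0} --x--> {0,1}  [new]
{0} --y--> {2,3}  [new]
{0,1} --x--> {0,1,2}  [new]
{0,1} --y--> {1,2,3,4}  [new]
{2,3} --x--> {0,2,3,4}  [new]
{2,3} --y--> {0,1,3,4}  [new]
{0,1,2} --x--> {0,1,2,3}  [new]
{0,1,2} --y--> {0,1,2,3,4}  [new]
{1,2,3,4} --x--> {0,2,3,4}  [seen]
{1,2,3,4} --y--> {0,1,2,3,4}  [seen]
{0,2,3,4} --x--> {0,1,2,3,4}  [seen]
{0,2,3,4} --y--> {0,1,2,3,4}  [seen]
{0,1,3,4} --x--> {0,1,2,4}  [new]
{0,1,3,4} --y--> {0,1,2,3,4}  [seen]
{0,1,2,3} --x--> {0,1,2,3,4}  [seen]
{0,1,2,3} --y--> {0,1,2,3,4}  [seen]
{0,1,2,3,4} --x--> {0,1,2,3,4}  [seen]
{0,1,2,3,4} --y--> {0,1,2,3,4}  [seen]
{0,1,2,4} --x--> {0,1,2,3,4}  [seen]
{0,1,2,4} --y--> {0,1,2,3,4}  [seen]
Reachable DFA states: {0}, {0,1}, {2,3}, {0,1,2}, {1,2,3,4}, {0,2,3,4}, {0,1,3,4}, {0,1,2,3}, {0,1,2,3,4}, {0,1,2,4}.
Accepting DFA states (contain an NFA accepting state): {0,1}, {2,3}, {0,1,2}, {1,2,3,4}, {0,2,3,4}, {0,1,3,4}, {0,1,2,3}, {0,1,2,3,4}, {0,1,2,4}.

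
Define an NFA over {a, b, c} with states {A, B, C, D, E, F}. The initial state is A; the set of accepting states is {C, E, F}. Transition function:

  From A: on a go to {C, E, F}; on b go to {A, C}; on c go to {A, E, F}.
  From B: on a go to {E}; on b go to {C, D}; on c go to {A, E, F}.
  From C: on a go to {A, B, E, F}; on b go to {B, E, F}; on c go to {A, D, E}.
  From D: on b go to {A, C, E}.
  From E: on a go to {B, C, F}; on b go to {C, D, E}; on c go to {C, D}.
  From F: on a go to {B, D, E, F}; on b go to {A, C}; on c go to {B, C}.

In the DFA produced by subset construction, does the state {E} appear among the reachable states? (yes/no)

Start state of the DFA: {A}.
{A} --a--> {C, E, F}  [new]
{A} --b--> {A, C}  [new]
{A} --c--> {A, E, F}  [new]
{C, E, F} --a--> {A, B, C, D, E, F}  [new]
{C, E, F} --b--> {A, B, C, D, E, F}  [seen]
{C, E, F} --c--> {A, B, C, D, E}  [new]
{A, C} --a--> {A, B, C, E, F}  [new]
{A, C} --b--> {A, B, C, E, F}  [seen]
{A, C} --c--> {A, D, E, F}  [new]
{A, E, F} --a--> {B, C, D, E, F}  [new]
{A, E, F} --b--> {A, C, D, E}  [new]
{A, E, F} --c--> {A, B, C, D, E, F}  [seen]
{A, B, C, D, E, F} --a--> {A, B, C, D, E, F}  [seen]
{A, B, C, D, E, F} --b--> {A, B, C, D, E, F}  [seen]
{A, B, C, D, E, F} --c--> {A, B, C, D, E, F}  [seen]
{A, B, C, D, E} --a--> {A, B, C, E, F}  [seen]
{A, B, C, D, E} --b--> {A, B, C, D, E, F}  [seen]
{A, B, C, D, E} --c--> {A, C, D, E, F}  [new]
{A, B, C, E, F} --a--> {A, B, C, D, E, F}  [seen]
{A, B, C, E, F} --b--> {A, B, C, D, E, F}  [seen]
{A, B, C, E, F} --c--> {A, B, C, D, E, F}  [seen]
{A, D, E, F} --a--> {B, C, D, E, F}  [seen]
{A, D, E, F} --b--> {A, C, D, E}  [seen]
{A, D, E, F} --c--> {A, B, C, D, E, F}  [seen]
{B, C, D, E, F} --a--> {A, B, C, D, E, F}  [seen]
{B, C, D, E, F} --b--> {A, B, C, D, E, F}  [seen]
{B, C, D, E, F} --c--> {A, B, C, D, E, F}  [seen]
{A, C, D, E} --a--> {A, B, C, E, F}  [seen]
{A, C, D, E} --b--> {A, B, C, D, E, F}  [seen]
{A, C, D, E} --c--> {A, C, D, E, F}  [seen]
{A, C, D, E, F} --a--> {A, B, C, D, E, F}  [seen]
{A, C, D, E, F} --b--> {A, B, C, D, E, F}  [seen]
{A, C, D, E, F} --c--> {A, B, C, D, E, F}  [seen]
Reachable DFA states: {A}, {C, E, F}, {A, C}, {A, E, F}, {A, B, C, D, E, F}, {A, B, C, D, E}, {A, B, C, E, F}, {A, D, E, F}, {B, C, D, E, F}, {A, C, D, E}, {A, C, D, E, F}.
{E} is not among them.

no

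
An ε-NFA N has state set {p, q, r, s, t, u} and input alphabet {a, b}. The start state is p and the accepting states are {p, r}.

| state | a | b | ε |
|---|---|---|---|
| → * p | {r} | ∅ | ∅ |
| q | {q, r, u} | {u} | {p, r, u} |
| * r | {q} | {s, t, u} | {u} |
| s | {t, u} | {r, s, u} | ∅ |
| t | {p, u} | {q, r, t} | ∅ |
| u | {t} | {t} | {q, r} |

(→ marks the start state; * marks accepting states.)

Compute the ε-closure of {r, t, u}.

Begin with {r, t, u}.
u →ε {q, r}; add q.
q →ε {p, r, u}; add p.
ε-closure = {p, q, r, t, u}.

{p, q, r, t, u}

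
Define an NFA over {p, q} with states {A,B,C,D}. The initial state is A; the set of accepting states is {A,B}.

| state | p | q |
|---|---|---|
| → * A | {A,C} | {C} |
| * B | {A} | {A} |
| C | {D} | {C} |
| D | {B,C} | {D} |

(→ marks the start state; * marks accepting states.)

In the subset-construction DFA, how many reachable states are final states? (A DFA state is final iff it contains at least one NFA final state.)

Start state of the DFA: {A}.
{A} --p--> {A,C}  [new]
{A} --q--> {C}  [new]
{A,C} --p--> {A,C,D}  [new]
{A,C} --q--> {C}  [seen]
{C} --p--> {D}  [new]
{C} --q--> {C}  [seen]
{A,C,D} --p--> {A,B,C,D}  [new]
{A,C,D} --q--> {C,D}  [new]
{D} --p--> {B,C}  [new]
{D} --q--> {D}  [seen]
{A,B,C,D} --p--> {A,B,C,D}  [seen]
{A,B,C,D} --q--> {A,C,D}  [seen]
{C,D} --p--> {B,C,D}  [new]
{C,D} --q--> {C,D}  [seen]
{B,C} --p--> {A,D}  [new]
{B,C} --q--> {A,C}  [seen]
{B,C,D} --p--> {A,B,C,D}  [seen]
{B,C,D} --q--> {A,C,D}  [seen]
{A,D} --p--> {A,B,C}  [new]
{A,D} --q--> {C,D}  [seen]
{A,B,C} --p--> {A,C,D}  [seen]
{A,B,C} --q--> {A,C}  [seen]
Reachable DFA states: {A}, {A,C}, {C}, {A,C,D}, {D}, {A,B,C,D}, {C,D}, {B,C}, {B,C,D}, {A,D}, {A,B,C}.
Accepting DFA states (contain an NFA accepting state): {A}, {A,C}, {A,C,D}, {A,B,C,D}, {B,C}, {B,C,D}, {A,D}, {A,B,C}.

8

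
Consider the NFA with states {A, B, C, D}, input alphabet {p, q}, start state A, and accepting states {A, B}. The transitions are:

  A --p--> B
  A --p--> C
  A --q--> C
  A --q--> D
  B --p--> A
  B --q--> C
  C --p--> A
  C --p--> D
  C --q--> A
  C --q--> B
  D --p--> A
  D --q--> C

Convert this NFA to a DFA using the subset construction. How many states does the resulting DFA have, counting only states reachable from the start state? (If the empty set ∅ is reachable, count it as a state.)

6

Start state of the DFA: {A}.
{A} --p--> {B, C}  [new]
{A} --q--> {C, D}  [new]
{B, C} --p--> {A, D}  [new]
{B, C} --q--> {A, B, C}  [new]
{C, D} --p--> {A, D}  [seen]
{C, D} --q--> {A, B, C}  [seen]
{A, D} --p--> {A, B, C}  [seen]
{A, D} --q--> {C, D}  [seen]
{A, B, C} --p--> {A, B, C, D}  [new]
{A, B, C} --q--> {A, B, C, D}  [seen]
{A, B, C, D} --p--> {A, B, C, D}  [seen]
{A, B, C, D} --q--> {A, B, C, D}  [seen]
Reachable DFA states: {A}, {B, C}, {C, D}, {A, D}, {A, B, C}, {A, B, C, D}.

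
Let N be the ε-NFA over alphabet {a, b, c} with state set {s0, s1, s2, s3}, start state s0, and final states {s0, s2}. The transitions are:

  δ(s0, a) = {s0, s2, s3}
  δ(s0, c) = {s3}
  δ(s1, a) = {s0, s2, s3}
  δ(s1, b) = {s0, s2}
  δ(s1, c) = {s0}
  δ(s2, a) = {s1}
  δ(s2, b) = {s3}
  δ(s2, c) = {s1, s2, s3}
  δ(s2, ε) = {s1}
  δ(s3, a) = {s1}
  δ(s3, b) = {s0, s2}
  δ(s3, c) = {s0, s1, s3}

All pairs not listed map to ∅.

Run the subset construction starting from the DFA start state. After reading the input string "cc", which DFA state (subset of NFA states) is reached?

{s0, s1, s3}

Start: {s0}.
δ(s0,c) = {s3}.
Union: {s3}.
After c: {s3}.
δ(s3,c) = {s0, s1, s3}.
Union: {s0, s1, s3}.
After c: {s0, s1, s3}.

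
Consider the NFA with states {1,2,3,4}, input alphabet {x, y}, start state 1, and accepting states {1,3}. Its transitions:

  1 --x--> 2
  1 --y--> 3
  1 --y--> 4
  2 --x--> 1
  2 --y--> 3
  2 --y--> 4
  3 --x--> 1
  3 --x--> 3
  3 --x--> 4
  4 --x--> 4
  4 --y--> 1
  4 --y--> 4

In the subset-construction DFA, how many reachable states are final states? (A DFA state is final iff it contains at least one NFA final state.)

5

Start state of the DFA: {1}.
{1} --x--> {2}  [new]
{1} --y--> {3,4}  [new]
{2} --x--> {1}  [seen]
{2} --y--> {3,4}  [seen]
{3,4} --x--> {1,3,4}  [new]
{3,4} --y--> {1,4}  [new]
{1,3,4} --x--> {1,2,3,4}  [new]
{1,3,4} --y--> {1,3,4}  [seen]
{1,4} --x--> {2,4}  [new]
{1,4} --y--> {1,3,4}  [seen]
{1,2,3,4} --x--> {1,2,3,4}  [seen]
{1,2,3,4} --y--> {1,3,4}  [seen]
{2,4} --x--> {1,4}  [seen]
{2,4} --y--> {1,3,4}  [seen]
Reachable DFA states: {1}, {2}, {3,4}, {1,3,4}, {1,4}, {1,2,3,4}, {2,4}.
Accepting DFA states (contain an NFA accepting state): {1}, {3,4}, {1,3,4}, {1,4}, {1,2,3,4}.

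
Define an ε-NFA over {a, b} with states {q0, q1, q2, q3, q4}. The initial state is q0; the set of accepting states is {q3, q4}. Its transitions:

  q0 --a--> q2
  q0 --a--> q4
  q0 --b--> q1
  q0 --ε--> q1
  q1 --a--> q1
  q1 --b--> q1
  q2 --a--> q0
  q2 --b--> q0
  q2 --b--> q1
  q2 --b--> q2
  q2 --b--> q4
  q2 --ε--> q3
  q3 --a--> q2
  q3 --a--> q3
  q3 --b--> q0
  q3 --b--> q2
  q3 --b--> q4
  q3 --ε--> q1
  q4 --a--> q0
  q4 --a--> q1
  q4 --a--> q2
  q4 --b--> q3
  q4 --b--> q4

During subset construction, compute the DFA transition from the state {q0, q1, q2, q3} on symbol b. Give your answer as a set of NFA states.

δ(q0,b) = {q1}; δ(q1,b) = {q1}; δ(q2,b) = {q0, q1, q2, q4}; δ(q3,b) = {q0, q2, q4}.
Union: {q0, q1, q2, q4}.
ε-closure gives {q0, q1, q2, q3, q4}.

{q0, q1, q2, q3, q4}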